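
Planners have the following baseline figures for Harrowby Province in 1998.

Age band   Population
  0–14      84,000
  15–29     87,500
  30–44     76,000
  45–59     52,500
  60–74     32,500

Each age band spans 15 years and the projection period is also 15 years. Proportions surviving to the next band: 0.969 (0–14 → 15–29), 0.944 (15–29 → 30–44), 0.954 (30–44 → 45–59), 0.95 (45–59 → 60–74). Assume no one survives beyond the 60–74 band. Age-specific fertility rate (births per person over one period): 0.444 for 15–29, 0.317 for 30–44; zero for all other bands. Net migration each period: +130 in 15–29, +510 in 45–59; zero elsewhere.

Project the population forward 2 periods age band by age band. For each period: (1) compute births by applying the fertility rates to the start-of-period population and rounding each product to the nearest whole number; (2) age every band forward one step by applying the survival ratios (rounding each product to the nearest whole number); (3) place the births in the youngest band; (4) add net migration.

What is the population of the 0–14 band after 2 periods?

62382

Call the groups 1 to 5, youngest first.
— Period 1 —
Births: 87500 × 0.444 = 38850, 76000 × 0.317 = 24092 → total 62942
Group 2: 84000 × 0.969 = 81396
Group 3: 87500 × 0.944 = 82600
Group 4: 76000 × 0.954 = 72504
Group 5: 52500 × 0.95 = 49875
Net migration: Group 2 + 130 → 81526; Group 4 + 510 → 73014
End of period: [62942, 81526, 82600, 73014, 49875]
— Period 2 —
Births: 81526 × 0.444 = 36198, 82600 × 0.317 = 26184 → total 62382
Group 2: 62942 × 0.969 = 60991
Group 3: 81526 × 0.944 = 76961
Group 4: 82600 × 0.954 = 78800
Group 5: 73014 × 0.95 = 69363
Net migration: Group 2 + 130 → 61121; Group 4 + 510 → 79310
End of period: [62382, 61121, 76961, 79310, 69363]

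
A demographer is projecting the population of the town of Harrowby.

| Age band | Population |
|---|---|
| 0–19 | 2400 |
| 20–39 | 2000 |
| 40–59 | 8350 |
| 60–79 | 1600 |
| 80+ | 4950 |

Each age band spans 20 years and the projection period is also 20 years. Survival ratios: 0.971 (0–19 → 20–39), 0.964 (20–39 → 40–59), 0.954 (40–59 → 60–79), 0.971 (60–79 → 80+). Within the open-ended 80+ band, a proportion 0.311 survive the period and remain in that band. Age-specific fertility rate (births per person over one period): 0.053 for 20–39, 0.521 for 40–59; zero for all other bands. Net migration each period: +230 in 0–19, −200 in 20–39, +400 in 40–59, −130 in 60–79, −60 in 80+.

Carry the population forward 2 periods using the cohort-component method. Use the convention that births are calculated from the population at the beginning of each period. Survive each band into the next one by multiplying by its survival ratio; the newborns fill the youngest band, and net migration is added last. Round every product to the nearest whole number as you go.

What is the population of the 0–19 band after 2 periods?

1556

After projecting period 1:
Births: 2000 * 0.053 = 106  |  8350 * 0.521 = 4350 ⇒ total 4456
20–39: 2400 * 0.971 = 2330
40–59: 2000 * 0.964 = 1928
60–79: 8350 * 0.954 = 7966
80+: 1600 * 0.971 + 4950 * 0.311 = 1554 + 1539 = 3093
Net migration: 0–19 + 230 → 4686; 20–39 − 200 → 2130; 40–59 + 400 → 2328; 60–79 − 130 → 7836; 80+ − 60 → 3033
End of period: [4686, 2130, 2328, 7836, 3033]
After projecting period 2:
Births: 2130 * 0.053 = 113  |  2328 * 0.521 = 1213 ⇒ total 1326
20–39: 4686 * 0.971 = 4550
40–59: 2130 * 0.964 = 2053
60–79: 2328 * 0.954 = 2221
80+: 7836 * 0.971 + 3033 * 0.311 = 7609 + 943 = 8552
Net migration: 0–19 + 230 → 1556; 20–39 − 200 → 4350; 40–59 + 400 → 2453; 60–79 − 130 → 2091; 80+ − 60 → 8492
End of period: [1556, 4350, 2453, 2091, 8492]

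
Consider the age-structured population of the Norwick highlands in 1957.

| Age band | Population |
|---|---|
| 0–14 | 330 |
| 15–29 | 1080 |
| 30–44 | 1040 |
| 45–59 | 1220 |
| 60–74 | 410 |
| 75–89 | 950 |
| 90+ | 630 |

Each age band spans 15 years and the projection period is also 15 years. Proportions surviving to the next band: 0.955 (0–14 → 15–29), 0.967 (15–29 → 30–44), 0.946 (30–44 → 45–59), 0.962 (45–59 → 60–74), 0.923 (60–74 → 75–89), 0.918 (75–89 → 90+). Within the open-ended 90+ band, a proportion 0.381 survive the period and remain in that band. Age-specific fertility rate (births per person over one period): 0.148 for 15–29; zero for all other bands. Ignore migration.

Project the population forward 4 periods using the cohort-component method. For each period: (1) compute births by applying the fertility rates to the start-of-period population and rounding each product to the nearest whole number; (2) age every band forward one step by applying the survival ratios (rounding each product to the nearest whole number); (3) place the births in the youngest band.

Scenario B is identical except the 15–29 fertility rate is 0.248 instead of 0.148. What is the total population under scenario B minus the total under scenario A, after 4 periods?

(Groups numbered youngest = 1 to oldest = 7.)
After projecting period 1:
Births: 1080 × 0.148 = 160
Group 2: 330 × 0.955 = 315
Group 3: 1080 × 0.967 = 1044
Group 4: 1040 × 0.946 = 984
Group 5: 1220 × 0.962 = 1174
Group 6: 410 × 0.923 = 378
Group 7: 950 × 0.918 + 630 × 0.381 = 872 + 240 = 1112
→ [160, 315, 1044, 984, 1174, 378, 1112]
After projecting period 2:
Births: 315 × 0.148 = 47
Group 2: 160 × 0.955 = 153
Group 3: 315 × 0.967 = 305
Group 4: 1044 × 0.946 = 988
Group 5: 984 × 0.962 = 947
Group 6: 1174 × 0.923 = 1084
Group 7: 378 × 0.918 + 1112 × 0.381 = 347 + 424 = 771
→ [47, 153, 305, 988, 947, 1084, 771]
After projecting period 3:
Births: 153 × 0.148 = 23
Group 2: 47 × 0.955 = 45
Group 3: 153 × 0.967 = 148
Group 4: 305 × 0.946 = 289
Group 5: 988 × 0.962 = 950
Group 6: 947 × 0.923 = 874
Group 7: 1084 × 0.918 + 771 × 0.381 = 995 + 294 = 1289
→ [23, 45, 148, 289, 950, 874, 1289]
After projecting period 4:
Births: 45 × 0.148 = 7
Group 2: 23 × 0.955 = 22
Group 3: 45 × 0.967 = 44
Group 4: 148 × 0.946 = 140
Group 5: 289 × 0.962 = 278
Group 6: 950 × 0.923 = 877
Group 7: 874 × 0.918 + 1289 × 0.381 = 802 + 491 = 1293
→ [7, 22, 44, 140, 278, 877, 1293]
Scenario A total after 4 periods: 2661
Scenario B projection —
After projecting period 1:
Births: 1080 × 0.248 = 268
Group 2: 330 × 0.955 = 315
Group 3: 1080 × 0.967 = 1044
Group 4: 1040 × 0.946 = 984
Group 5: 1220 × 0.962 = 1174
Group 6: 410 × 0.923 = 378
Group 7: 950 × 0.918 + 630 × 0.381 = 872 + 240 = 1112
→ [268, 315, 1044, 984, 1174, 378, 1112]
After projecting period 2:
Births: 315 × 0.248 = 78
Group 2: 268 × 0.955 = 256
Group 3: 315 × 0.967 = 305
Group 4: 1044 × 0.946 = 988
Group 5: 984 × 0.962 = 947
Group 6: 1174 × 0.923 = 1084
Group 7: 378 × 0.918 + 1112 × 0.381 = 347 + 424 = 771
→ [78, 256, 305, 988, 947, 1084, 771]
After projecting period 3:
Births: 256 × 0.248 = 63
Group 2: 78 × 0.955 = 74
Group 3: 256 × 0.967 = 248
Group 4: 305 × 0.946 = 289
Group 5: 988 × 0.962 = 950
Group 6: 947 × 0.923 = 874
Group 7: 1084 × 0.918 + 771 × 0.381 = 995 + 294 = 1289
→ [63, 74, 248, 289, 950, 874, 1289]
After projecting period 4:
Births: 74 × 0.248 = 18
Group 2: 63 × 0.955 = 60
Group 3: 74 × 0.967 = 72
Group 4: 248 × 0.946 = 235
Group 5: 289 × 0.962 = 278
Group 6: 950 × 0.923 = 877
Group 7: 874 × 0.918 + 1289 × 0.381 = 802 + 491 = 1293
→ [18, 60, 72, 235, 278, 877, 1293]
Scenario B total after 4 periods: 2833
Difference B − A = 2833 − 2661 = 172

172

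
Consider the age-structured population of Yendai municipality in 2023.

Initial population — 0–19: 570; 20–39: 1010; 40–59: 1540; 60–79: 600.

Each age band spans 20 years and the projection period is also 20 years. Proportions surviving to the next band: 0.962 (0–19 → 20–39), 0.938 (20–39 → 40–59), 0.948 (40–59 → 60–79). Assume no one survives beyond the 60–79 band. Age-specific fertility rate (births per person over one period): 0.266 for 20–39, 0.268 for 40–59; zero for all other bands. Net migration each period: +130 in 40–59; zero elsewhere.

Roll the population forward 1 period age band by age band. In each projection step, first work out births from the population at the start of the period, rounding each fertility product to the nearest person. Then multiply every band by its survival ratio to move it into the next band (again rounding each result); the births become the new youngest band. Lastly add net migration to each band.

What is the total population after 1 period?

— Period 1 —
Births: 1010 * 0.266 = 269  |  1540 * 0.268 = 413 → total 682
20–39: 570 * 0.962 = 548
40–59: 1010 * 0.938 = 947
60–79: 1540 * 0.948 = 1460
Net migration: 40–59 + 130 → 1077
→ [682, 548, 1077, 1460]
Total after period 1: 682 + 548 + 1077 + 1460 = 3767

3767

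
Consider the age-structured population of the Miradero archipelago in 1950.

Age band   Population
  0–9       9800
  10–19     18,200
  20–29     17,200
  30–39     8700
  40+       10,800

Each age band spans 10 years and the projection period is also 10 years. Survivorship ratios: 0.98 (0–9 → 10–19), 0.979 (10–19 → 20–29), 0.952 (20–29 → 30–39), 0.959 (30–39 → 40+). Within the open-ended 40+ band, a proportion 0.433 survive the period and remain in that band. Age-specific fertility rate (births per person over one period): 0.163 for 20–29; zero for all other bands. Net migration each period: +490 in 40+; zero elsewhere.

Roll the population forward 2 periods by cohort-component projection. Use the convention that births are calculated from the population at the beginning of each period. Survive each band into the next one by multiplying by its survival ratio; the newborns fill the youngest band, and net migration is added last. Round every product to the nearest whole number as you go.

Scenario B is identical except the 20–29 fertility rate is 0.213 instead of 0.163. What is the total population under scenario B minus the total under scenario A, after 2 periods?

1734

Call the groups 1 to 5, youngest first.
Period 1:
Births: 17200 * 0.163 = 2804
Group 2: 9800 * 0.98 = 9604
Group 3: 18200 * 0.979 = 17818
Group 4: 17200 * 0.952 = 16374
Group 5: 8700 * 0.959 + 10800 * 0.433 = 8343 + 4676 = 13019
Net migration: Group 5 + 490 → 13509
→ [2804, 9604, 17818, 16374, 13509]
Period 2:
Births: 17818 * 0.163 = 2904
Group 2: 2804 * 0.98 = 2748
Group 3: 9604 * 0.979 = 9402
Group 4: 17818 * 0.952 = 16963
Group 5: 16374 * 0.959 + 13509 * 0.433 = 15703 + 5849 = 21552
Net migration: Group 5 + 490 → 22042
→ [2904, 2748, 9402, 16963, 22042]
Scenario A total after 2 periods: 54059
Scenario B projection —
Period 1:
Births: 17200 * 0.213 = 3664
Group 2: 9800 * 0.98 = 9604
Group 3: 18200 * 0.979 = 17818
Group 4: 17200 * 0.952 = 16374
Group 5: 8700 * 0.959 + 10800 * 0.433 = 8343 + 4676 = 13019
Net migration: Group 5 + 490 → 13509
→ [3664, 9604, 17818, 16374, 13509]
Period 2:
Births: 17818 * 0.213 = 3795
Group 2: 3664 * 0.98 = 3591
Group 3: 9604 * 0.979 = 9402
Group 4: 17818 * 0.952 = 16963
Group 5: 16374 * 0.959 + 13509 * 0.433 = 15703 + 5849 = 21552
Net migration: Group 5 + 490 → 22042
→ [3795, 3591, 9402, 16963, 22042]
Scenario B total after 2 periods: 55793
Difference B − A = 55793 − 54059 = 1734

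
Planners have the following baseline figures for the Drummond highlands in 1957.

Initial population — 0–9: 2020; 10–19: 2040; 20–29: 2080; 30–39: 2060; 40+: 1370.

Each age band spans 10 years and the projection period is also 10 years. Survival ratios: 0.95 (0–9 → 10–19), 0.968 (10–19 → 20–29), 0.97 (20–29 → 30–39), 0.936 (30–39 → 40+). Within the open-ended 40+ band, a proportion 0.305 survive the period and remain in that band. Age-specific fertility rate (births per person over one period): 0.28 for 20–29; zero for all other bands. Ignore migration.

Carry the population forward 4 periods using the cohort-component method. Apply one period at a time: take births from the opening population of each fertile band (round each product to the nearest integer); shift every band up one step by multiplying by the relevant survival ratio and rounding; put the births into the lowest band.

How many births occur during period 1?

[period 1]
Births: 2080 × 0.28 = 582
10–19: 2020 × 0.95 = 1919
20–29: 2040 × 0.968 = 1975
30–39: 2080 × 0.97 = 2018
40+: 2060 × 0.936 + 1370 × 0.305 = 1928 + 418 = 2346
→ [582, 1919, 1975, 2018, 2346]

582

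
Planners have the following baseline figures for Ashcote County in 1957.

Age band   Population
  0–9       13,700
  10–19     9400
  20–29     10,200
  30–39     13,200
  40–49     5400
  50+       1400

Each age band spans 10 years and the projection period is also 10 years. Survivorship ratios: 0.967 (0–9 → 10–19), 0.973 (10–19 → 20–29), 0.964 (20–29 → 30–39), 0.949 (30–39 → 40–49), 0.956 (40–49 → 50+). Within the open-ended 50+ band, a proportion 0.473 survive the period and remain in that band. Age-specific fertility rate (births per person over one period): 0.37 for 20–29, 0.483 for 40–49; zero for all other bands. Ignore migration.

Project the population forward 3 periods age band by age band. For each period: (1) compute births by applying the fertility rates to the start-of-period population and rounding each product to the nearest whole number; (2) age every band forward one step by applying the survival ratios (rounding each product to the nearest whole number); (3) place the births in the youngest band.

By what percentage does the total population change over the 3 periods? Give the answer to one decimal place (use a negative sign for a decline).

14.6

Period 1.
Births: 10200 * 0.37 = 3774 ; 5400 * 0.483 = 2608 — total 6382
10–19: 13700 * 0.967 = 13248
20–29: 9400 * 0.973 = 9146
30–39: 10200 * 0.964 = 9833
40–49: 13200 * 0.949 = 12527
50+: 5400 * 0.956 + 1400 * 0.473 = 5162 + 662 = 5824
→ [6382, 13248, 9146, 9833, 12527, 5824]
Period 2.
Births: 9146 * 0.37 = 3384 ; 12527 * 0.483 = 6051 — total 9435
10–19: 6382 * 0.967 = 6171
20–29: 13248 * 0.973 = 12890
30–39: 9146 * 0.964 = 8817
40–49: 9833 * 0.949 = 9332
50+: 12527 * 0.956 + 5824 * 0.473 = 11976 + 2755 = 14731
→ [9435, 6171, 12890, 8817, 9332, 14731]
Period 3.
Births: 12890 * 0.37 = 4769 ; 9332 * 0.483 = 4507 — total 9276
10–19: 9435 * 0.967 = 9124
20–29: 6171 * 0.973 = 6004
30–39: 12890 * 0.964 = 12426
40–49: 8817 * 0.949 = 8367
50+: 9332 * 0.956 + 14731 * 0.473 = 8921 + 6968 = 15889
→ [9276, 9124, 6004, 12426, 8367, 15889]
Total: 53300 → 61086; change = 7786; percentage change = 14.6%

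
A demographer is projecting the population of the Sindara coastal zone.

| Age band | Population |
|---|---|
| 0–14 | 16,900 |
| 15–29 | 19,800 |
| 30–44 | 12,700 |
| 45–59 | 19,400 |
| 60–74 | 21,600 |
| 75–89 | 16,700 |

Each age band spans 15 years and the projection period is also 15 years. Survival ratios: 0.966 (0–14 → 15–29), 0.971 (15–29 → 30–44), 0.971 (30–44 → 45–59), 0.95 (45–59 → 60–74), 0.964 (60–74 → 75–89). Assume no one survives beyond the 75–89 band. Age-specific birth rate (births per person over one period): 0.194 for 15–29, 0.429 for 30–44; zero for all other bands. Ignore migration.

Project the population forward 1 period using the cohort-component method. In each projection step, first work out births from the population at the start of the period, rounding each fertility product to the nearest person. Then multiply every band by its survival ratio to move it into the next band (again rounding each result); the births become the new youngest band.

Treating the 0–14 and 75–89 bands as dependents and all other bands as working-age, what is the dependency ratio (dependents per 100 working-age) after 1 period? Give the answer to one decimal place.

Call the groups 1 to 6, youngest first.
Period 1.
Births: 19800 * 0.194 = 3841 ; 12700 * 0.429 = 5448 → total 9289
Group 2: 16900 * 0.966 = 16325
Group 3: 19800 * 0.971 = 19226
Group 4: 12700 * 0.971 = 12332
Group 5: 19400 * 0.95 = 18430
Group 6: 21600 * 0.964 = 20822
End of period: [9289, 16325, 19226, 12332, 18430, 20822]
Dependents (band 0–14 + band 75–89) = 9289 + 20822 = 30111; working-age = 66313; ratio = 30111/66313 × 100 = 45.4

45.4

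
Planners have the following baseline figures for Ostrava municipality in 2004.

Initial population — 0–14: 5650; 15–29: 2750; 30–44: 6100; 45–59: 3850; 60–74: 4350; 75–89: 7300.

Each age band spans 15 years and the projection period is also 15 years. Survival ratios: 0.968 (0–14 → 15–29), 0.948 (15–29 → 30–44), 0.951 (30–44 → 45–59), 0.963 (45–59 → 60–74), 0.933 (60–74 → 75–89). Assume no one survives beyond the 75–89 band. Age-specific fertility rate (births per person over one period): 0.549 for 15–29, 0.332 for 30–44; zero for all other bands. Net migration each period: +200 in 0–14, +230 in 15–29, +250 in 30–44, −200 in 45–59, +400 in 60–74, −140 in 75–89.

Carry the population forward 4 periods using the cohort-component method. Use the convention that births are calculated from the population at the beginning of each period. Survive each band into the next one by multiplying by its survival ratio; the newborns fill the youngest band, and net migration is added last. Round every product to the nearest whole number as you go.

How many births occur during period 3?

3988

Let group 1 be 0–14 through group 6 = 75–89.
Period 1:
Births: 2750 × 0.549 = 1510  |  6100 × 0.332 = 2025 — total 3535
Group 2: 5650 × 0.968 = 5469
Group 3: 2750 × 0.948 = 2607
Group 4: 6100 × 0.951 = 5801
Group 5: 3850 × 0.963 = 3708
Group 6: 4350 × 0.933 = 4059
Net migration: Group 1 + 200 → 3735; Group 2 + 230 → 5699; Group 3 + 250 → 2857; Group 4 − 200 → 5601; Group 5 + 400 → 4108; Group 6 − 140 → 3919
End of period: [3735, 5699, 2857, 5601, 4108, 3919]
Period 2:
Births: 5699 × 0.549 = 3129  |  2857 × 0.332 = 949 — total 4078
Group 2: 3735 × 0.968 = 3615
Group 3: 5699 × 0.948 = 5403
Group 4: 2857 × 0.951 = 2717
Group 5: 5601 × 0.963 = 5394
Group 6: 4108 × 0.933 = 3833
Net migration: Group 1 + 200 → 4278; Group 2 + 230 → 3845; Group 3 + 250 → 5653; Group 4 − 200 → 2517; Group 5 + 400 → 5794; Group 6 − 140 → 3693
End of period: [4278, 3845, 5653, 2517, 5794, 3693]
Period 3:
Births: 3845 × 0.549 = 2111  |  5653 × 0.332 = 1877 — total 3988
Group 2: 4278 × 0.968 = 4141
Group 3: 3845 × 0.948 = 3645
Group 4: 5653 × 0.951 = 5376
Group 5: 2517 × 0.963 = 2424
Group 6: 5794 × 0.933 = 5406
Net migration: Group 1 + 200 → 4188; Group 2 + 230 → 4371; Group 3 + 250 → 3895; Group 4 − 200 → 5176; Group 5 + 400 → 2824; Group 6 − 140 → 5266
End of period: [4188, 4371, 3895, 5176, 2824, 5266]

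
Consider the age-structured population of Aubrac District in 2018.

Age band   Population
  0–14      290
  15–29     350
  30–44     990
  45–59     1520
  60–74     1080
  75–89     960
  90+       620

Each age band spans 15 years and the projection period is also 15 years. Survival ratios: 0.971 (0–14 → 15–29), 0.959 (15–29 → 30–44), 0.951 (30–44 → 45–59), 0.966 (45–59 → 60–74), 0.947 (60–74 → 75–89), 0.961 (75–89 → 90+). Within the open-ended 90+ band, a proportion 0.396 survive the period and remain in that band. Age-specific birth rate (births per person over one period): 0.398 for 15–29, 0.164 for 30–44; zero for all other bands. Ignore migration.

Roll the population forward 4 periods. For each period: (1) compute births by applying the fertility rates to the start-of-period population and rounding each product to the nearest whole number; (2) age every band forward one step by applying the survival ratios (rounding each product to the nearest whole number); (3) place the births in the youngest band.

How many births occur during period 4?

110

Period 1:
Births: 350 * 0.398 = 139, 990 * 0.164 = 162 → total 301
15–29: 290 * 0.971 = 282
30–44: 350 * 0.959 = 336
45–59: 990 * 0.951 = 941
60–74: 1520 * 0.966 = 1468
75–89: 1080 * 0.947 = 1023
90+: 960 * 0.961 + 620 * 0.396 = 923 + 246 = 1169
→ [301, 282, 336, 941, 1468, 1023, 1169]
Period 2:
Births: 282 * 0.398 = 112, 336 * 0.164 = 55 → total 167
15–29: 301 * 0.971 = 292
30–44: 282 * 0.959 = 270
45–59: 336 * 0.951 = 320
60–74: 941 * 0.966 = 909
75–89: 1468 * 0.947 = 1390
90+: 1023 * 0.961 + 1169 * 0.396 = 983 + 463 = 1446
→ [167, 292, 270, 320, 909, 1390, 1446]
Period 3:
Births: 292 * 0.398 = 116, 270 * 0.164 = 44 → total 160
15–29: 167 * 0.971 = 162
30–44: 292 * 0.959 = 280
45–59: 270 * 0.951 = 257
60–74: 320 * 0.966 = 309
75–89: 909 * 0.947 = 861
90+: 1390 * 0.961 + 1446 * 0.396 = 1336 + 573 = 1909
→ [160, 162, 280, 257, 309, 861, 1909]
Period 4:
Births: 162 * 0.398 = 64, 280 * 0.164 = 46 → total 110
15–29: 160 * 0.971 = 155
30–44: 162 * 0.959 = 155
45–59: 280 * 0.951 = 266
60–74: 257 * 0.966 = 248
75–89: 309 * 0.947 = 293
90+: 861 * 0.961 + 1909 * 0.396 = 827 + 756 = 1583
→ [110, 155, 155, 266, 248, 293, 1583]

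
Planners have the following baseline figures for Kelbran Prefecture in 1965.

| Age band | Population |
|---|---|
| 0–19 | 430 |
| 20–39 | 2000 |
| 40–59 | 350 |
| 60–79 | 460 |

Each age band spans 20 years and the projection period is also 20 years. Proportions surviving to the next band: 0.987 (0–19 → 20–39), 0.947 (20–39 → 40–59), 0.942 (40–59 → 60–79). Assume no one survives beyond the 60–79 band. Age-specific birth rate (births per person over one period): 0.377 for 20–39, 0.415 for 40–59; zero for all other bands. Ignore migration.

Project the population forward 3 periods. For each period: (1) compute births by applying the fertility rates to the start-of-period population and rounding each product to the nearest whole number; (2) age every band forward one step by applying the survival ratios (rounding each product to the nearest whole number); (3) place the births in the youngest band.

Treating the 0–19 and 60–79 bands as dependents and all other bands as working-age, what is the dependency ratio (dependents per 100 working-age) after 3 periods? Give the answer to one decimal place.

(Groups numbered youngest = 1 to oldest = 4.)
— Period 1 —
Births: 2000 * 0.377 = 754 ; 350 * 0.415 = 145 → 899
Group 2: 430 * 0.987 = 424
Group 3: 2000 * 0.947 = 1894
Group 4: 350 * 0.942 = 330
Giving 899 / 424 / 1894 / 330.
— Period 2 —
Births: 424 * 0.377 = 160 ; 1894 * 0.415 = 786 → 946
Group 2: 899 * 0.987 = 887
Group 3: 424 * 0.947 = 402
Group 4: 1894 * 0.942 = 1784
Giving 946 / 887 / 402 / 1784.
— Period 3 —
Births: 887 * 0.377 = 334 ; 402 * 0.415 = 167 → 501
Group 2: 946 * 0.987 = 934
Group 3: 887 * 0.947 = 840
Group 4: 402 * 0.942 = 379
Giving 501 / 934 / 840 / 379.
Dependents (band 0–19 + band 60–79) = 501 + 379 = 880; working-age = 1774; ratio = 880/1774 × 100 = 49.6

49.6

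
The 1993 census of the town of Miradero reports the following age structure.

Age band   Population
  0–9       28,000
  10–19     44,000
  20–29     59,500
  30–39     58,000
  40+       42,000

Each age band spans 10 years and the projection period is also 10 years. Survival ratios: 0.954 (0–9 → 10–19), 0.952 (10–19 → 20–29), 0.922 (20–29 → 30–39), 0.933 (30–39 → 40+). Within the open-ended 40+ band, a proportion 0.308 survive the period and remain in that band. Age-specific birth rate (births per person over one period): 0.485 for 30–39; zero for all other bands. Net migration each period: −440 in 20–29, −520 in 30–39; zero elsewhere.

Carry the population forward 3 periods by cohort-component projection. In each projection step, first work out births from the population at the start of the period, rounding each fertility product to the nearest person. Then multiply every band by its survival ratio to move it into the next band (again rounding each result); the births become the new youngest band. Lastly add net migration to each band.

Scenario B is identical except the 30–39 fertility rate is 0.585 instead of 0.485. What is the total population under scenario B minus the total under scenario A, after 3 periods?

Let group 1 be 0–9 through group 5 = 40+.
Period 1:
Births: 58000 * 0.485 = 28130
Group 2: 28000 * 0.954 = 26712
Group 3: 44000 * 0.952 = 41888
Group 4: 59500 * 0.922 = 54859
Group 5: 58000 * 0.933 + 42000 * 0.308 = 54114 + 12936 = 67050
Net migration: Group 3 − 440 → 41448; Group 4 − 520 → 54339
Population now: 0–9=28130, 10–19=26712, 20–29=41448, 30–39=54339, 40+=67050
Period 2:
Births: 54339 * 0.485 = 26354
Group 2: 28130 * 0.954 = 26836
Group 3: 26712 * 0.952 = 25430
Group 4: 41448 * 0.922 = 38215
Group 5: 54339 * 0.933 + 67050 * 0.308 = 50698 + 20651 = 71349
Net migration: Group 3 − 440 → 24990; Group 4 − 520 → 37695
Population now: 0–9=26354, 10–19=26836, 20–29=24990, 30–39=37695, 40+=71349
Period 3:
Births: 37695 * 0.485 = 18282
Group 2: 26354 * 0.954 = 25142
Group 3: 26836 * 0.952 = 25548
Group 4: 24990 * 0.922 = 23041
Group 5: 37695 * 0.933 + 71349 * 0.308 = 35169 + 21975 = 57144
Net migration: Group 3 − 440 → 25108; Group 4 − 520 → 22521
Population now: 0–9=18282, 10–19=25142, 20–29=25108, 30–39=22521, 40+=57144
Scenario A total after 3 periods: 148197
Scenario B projection —
Period 1:
Births: 58000 * 0.585 = 33930
Group 2: 28000 * 0.954 = 26712
Group 3: 44000 * 0.952 = 41888
Group 4: 59500 * 0.922 = 54859
Group 5: 58000 * 0.933 + 42000 * 0.308 = 54114 + 12936 = 67050
Net migration: Group 3 − 440 → 41448; Group 4 − 520 → 54339
Population now: 0–9=33930, 10–19=26712, 20–29=41448, 30–39=54339, 40+=67050
Period 2:
Births: 54339 * 0.585 = 31788
Group 2: 33930 * 0.954 = 32369
Group 3: 26712 * 0.952 = 25430
Group 4: 41448 * 0.922 = 38215
Group 5: 54339 * 0.933 + 67050 * 0.308 = 50698 + 20651 = 71349
Net migration: Group 3 − 440 → 24990; Group 4 − 520 → 37695
Population now: 0–9=31788, 10–19=32369, 20–29=24990, 30–39=37695, 40+=71349
Period 3:
Births: 37695 * 0.585 = 22052
Group 2: 31788 * 0.954 = 30326
Group 3: 32369 * 0.952 = 30815
Group 4: 24990 * 0.922 = 23041
Group 5: 37695 * 0.933 + 71349 * 0.308 = 35169 + 21975 = 57144
Net migration: Group 3 − 440 → 30375; Group 4 − 520 → 22521
Population now: 0–9=22052, 10–19=30326, 20–29=30375, 30–39=22521, 40+=57144
Scenario B total after 3 periods: 162418
Difference B − A = 162418 − 148197 = 14221

14221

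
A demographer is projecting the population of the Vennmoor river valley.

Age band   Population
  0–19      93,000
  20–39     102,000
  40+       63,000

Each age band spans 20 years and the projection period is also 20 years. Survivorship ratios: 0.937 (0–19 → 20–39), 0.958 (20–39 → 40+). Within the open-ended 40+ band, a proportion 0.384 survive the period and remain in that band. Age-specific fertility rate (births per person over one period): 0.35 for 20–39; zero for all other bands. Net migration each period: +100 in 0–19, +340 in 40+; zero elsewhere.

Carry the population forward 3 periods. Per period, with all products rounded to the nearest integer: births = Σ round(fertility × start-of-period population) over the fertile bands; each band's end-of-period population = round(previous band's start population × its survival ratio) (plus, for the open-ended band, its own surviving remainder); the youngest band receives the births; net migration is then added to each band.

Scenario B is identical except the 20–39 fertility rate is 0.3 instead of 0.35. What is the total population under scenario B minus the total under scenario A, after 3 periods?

Call the groups 1 to 3, youngest first.
After projecting period 1:
Births: 102000 × 0.35 = 35700
Group 2: 93000 × 0.937 = 87141
Group 3: 102000 × 0.958 + 63000 × 0.384 = 97716 + 24192 = 121908
Net migration: Group 1 + 100 → 35800; Group 3 + 340 → 122248
End of period: [35800, 87141, 122248]
After projecting period 2:
Births: 87141 × 0.35 = 30499
Group 2: 35800 × 0.937 = 33545
Group 3: 87141 × 0.958 + 122248 × 0.384 = 83481 + 46943 = 130424
Net migration: Group 1 + 100 → 30599; Group 3 + 340 → 130764
End of period: [30599, 33545, 130764]
After projecting period 3:
Births: 33545 × 0.35 = 11741
Group 2: 30599 × 0.937 = 28671
Group 3: 33545 × 0.958 + 130764 × 0.384 = 32136 + 50213 = 82349
Net migration: Group 1 + 100 → 11841; Group 3 + 340 → 82689
End of period: [11841, 28671, 82689]
Scenario A total after 3 periods: 123201
Scenario B projection —
After projecting period 1:
Births: 102000 × 0.3 = 30600
Group 2: 93000 × 0.937 = 87141
Group 3: 102000 × 0.958 + 63000 × 0.384 = 97716 + 24192 = 121908
Net migration: Group 1 + 100 → 30700; Group 3 + 340 → 122248
End of period: [30700, 87141, 122248]
After projecting period 2:
Births: 87141 × 0.3 = 26142
Group 2: 30700 × 0.937 = 28766
Group 3: 87141 × 0.958 + 122248 × 0.384 = 83481 + 46943 = 130424
Net migration: Group 1 + 100 → 26242; Group 3 + 340 → 130764
End of period: [26242, 28766, 130764]
After projecting period 3:
Births: 28766 × 0.3 = 8630
Group 2: 26242 × 0.937 = 24589
Group 3: 28766 × 0.958 + 130764 × 0.384 = 27558 + 50213 = 77771
Net migration: Group 1 + 100 → 8730; Group 3 + 340 → 78111
End of period: [8730, 24589, 78111]
Scenario B total after 3 periods: 111430
Difference B − A = 111430 − 123201 = -11771

-11771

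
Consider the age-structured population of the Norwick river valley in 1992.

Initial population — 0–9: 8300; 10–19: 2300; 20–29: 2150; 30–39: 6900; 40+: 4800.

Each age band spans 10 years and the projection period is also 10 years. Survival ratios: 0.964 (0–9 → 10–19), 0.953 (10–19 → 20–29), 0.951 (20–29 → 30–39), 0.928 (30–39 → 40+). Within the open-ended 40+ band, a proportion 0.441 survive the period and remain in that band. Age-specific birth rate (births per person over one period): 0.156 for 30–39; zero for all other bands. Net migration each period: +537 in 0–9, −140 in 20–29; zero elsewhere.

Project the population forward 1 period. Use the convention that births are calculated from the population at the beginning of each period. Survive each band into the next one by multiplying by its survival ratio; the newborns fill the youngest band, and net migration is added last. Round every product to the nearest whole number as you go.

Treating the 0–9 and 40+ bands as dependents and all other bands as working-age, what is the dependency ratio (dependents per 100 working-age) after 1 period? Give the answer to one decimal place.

83.8

Period 1.
Births: 6900 * 0.156 = 1076
10–19: 8300 * 0.964 = 8001
20–29: 2300 * 0.953 = 2192
30–39: 2150 * 0.951 = 2045
40+: 6900 * 0.928 + 4800 * 0.441 = 6403 + 2117 = 8520
Net migration: 0–9 + 537 → 1613; 20–29 − 140 → 2052
End of period: [1613, 8001, 2052, 2045, 8520]
Dependents (band 0–9 + band 40+) = 1613 + 8520 = 10133; working-age = 12098; ratio = 10133/12098 × 100 = 83.8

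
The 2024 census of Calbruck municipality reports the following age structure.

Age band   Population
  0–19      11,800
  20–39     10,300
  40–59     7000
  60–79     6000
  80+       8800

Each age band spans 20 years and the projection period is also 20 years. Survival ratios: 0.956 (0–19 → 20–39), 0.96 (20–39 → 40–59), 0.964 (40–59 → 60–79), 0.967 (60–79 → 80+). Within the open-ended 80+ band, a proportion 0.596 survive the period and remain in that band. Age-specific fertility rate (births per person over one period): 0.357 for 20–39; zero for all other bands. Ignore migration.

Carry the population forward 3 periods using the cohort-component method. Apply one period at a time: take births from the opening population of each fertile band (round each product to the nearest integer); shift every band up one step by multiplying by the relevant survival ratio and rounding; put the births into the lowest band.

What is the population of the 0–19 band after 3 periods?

Period 1.
Births: 10300 * 0.357 = 3677
20–39: 11800 * 0.956 = 11281
40–59: 10300 * 0.96 = 9888
60–79: 7000 * 0.964 = 6748
80+: 6000 * 0.967 + 8800 * 0.596 = 5802 + 5245 = 11047
Population now: 0–19=3677, 20–39=11281, 40–59=9888, 60–79=6748, 80+=11047
Period 2.
Births: 11281 * 0.357 = 4027
20–39: 3677 * 0.956 = 3515
40–59: 11281 * 0.96 = 10830
60–79: 9888 * 0.964 = 9532
80+: 6748 * 0.967 + 11047 * 0.596 = 6525 + 6584 = 13109
Population now: 0–19=4027, 20–39=3515, 40–59=10830, 60–79=9532, 80+=13109
Period 3.
Births: 3515 * 0.357 = 1255
20–39: 4027 * 0.956 = 3850
40–59: 3515 * 0.96 = 3374
60–79: 10830 * 0.964 = 10440
80+: 9532 * 0.967 + 13109 * 0.596 = 9217 + 7813 = 17030
Population now: 0–19=1255, 20–39=3850, 40–59=3374, 60–79=10440, 80+=17030

1255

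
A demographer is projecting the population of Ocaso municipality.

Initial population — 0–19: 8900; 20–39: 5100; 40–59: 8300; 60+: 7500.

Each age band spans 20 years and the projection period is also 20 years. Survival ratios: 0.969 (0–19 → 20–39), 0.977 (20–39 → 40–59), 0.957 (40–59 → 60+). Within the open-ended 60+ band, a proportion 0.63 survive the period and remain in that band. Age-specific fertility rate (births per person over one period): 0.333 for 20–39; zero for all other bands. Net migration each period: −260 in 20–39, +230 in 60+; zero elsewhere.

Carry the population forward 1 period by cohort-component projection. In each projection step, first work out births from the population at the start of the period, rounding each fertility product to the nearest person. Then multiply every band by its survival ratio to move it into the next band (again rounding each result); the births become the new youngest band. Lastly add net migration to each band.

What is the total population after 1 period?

27943

Period 1:
Births: 5100 * 0.333 = 1698
20–39: 8900 * 0.969 = 8624
40–59: 5100 * 0.977 = 4983
60+: 8300 * 0.957 + 7500 * 0.63 = 7943 + 4725 = 12668
Net migration: 20–39 − 260 → 8364; 60+ + 230 → 12898
Population now: 0–19=1698, 20–39=8364, 40–59=4983, 60+=12898
Total after period 1: 1698 + 8364 + 4983 + 12898 = 27943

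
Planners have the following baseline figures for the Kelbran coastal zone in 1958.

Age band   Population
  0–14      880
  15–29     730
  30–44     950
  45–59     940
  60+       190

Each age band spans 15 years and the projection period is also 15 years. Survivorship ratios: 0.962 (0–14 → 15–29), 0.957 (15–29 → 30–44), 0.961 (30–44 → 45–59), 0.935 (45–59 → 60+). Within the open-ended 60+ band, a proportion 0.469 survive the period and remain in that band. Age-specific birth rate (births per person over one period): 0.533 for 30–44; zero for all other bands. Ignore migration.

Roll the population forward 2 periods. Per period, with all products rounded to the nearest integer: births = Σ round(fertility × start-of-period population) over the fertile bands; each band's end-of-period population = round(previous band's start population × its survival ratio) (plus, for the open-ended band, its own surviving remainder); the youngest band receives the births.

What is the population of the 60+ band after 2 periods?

1308

Let band 1 be 0–14 through band 5 = 60+.
— Period 1 —
Births: 950 × 0.533 = 506
Band 2: 880 × 0.962 = 847
Band 3: 730 × 0.957 = 699
Band 4: 950 × 0.961 = 913
Band 5: 940 × 0.935 + 190 × 0.469 = 879 + 89 = 968
Giving 506 / 847 / 699 / 913 / 968.
— Period 2 —
Births: 699 × 0.533 = 373
Band 2: 506 × 0.962 = 487
Band 3: 847 × 0.957 = 811
Band 4: 699 × 0.961 = 672
Band 5: 913 × 0.935 + 968 × 0.469 = 854 + 454 = 1308
Giving 373 / 487 / 811 / 672 / 1308.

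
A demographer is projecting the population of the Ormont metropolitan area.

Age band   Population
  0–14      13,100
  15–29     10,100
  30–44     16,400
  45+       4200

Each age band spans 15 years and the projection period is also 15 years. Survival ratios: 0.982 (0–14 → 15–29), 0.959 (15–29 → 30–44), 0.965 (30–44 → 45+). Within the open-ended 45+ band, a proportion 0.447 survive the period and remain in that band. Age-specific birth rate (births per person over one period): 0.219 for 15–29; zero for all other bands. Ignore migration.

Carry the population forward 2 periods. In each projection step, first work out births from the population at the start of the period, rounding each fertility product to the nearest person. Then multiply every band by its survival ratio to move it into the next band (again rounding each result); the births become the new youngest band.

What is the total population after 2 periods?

After projecting period 1:
Births: 10100 * 0.219 = 2212
15–29: 13100 * 0.982 = 12864
30–44: 10100 * 0.959 = 9686
45+: 16400 * 0.965 + 4200 * 0.447 = 15826 + 1877 = 17703
→ [2212, 12864, 9686, 17703]
After projecting period 2:
Births: 12864 * 0.219 = 2817
15–29: 2212 * 0.982 = 2172
30–44: 12864 * 0.959 = 12337
45+: 9686 * 0.965 + 17703 * 0.447 = 9347 + 7913 = 17260
→ [2817, 2172, 12337, 17260]
Total after period 2: 2817 + 2172 + 12337 + 17260 = 34586

34586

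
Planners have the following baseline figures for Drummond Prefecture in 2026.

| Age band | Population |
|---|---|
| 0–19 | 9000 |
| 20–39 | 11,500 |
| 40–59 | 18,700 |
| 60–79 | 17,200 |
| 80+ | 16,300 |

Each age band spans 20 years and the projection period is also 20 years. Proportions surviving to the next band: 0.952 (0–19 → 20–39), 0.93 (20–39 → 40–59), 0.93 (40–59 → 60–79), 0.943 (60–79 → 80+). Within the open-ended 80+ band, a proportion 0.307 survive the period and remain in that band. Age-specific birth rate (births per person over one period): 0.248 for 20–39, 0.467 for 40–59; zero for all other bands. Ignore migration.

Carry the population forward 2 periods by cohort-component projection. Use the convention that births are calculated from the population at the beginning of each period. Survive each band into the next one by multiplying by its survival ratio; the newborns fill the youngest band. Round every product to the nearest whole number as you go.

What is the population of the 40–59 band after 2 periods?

7968

(Groups numbered youngest = 1 to oldest = 5.)
Period 1.
Births: 11500 * 0.248 = 2852, 18700 * 0.467 = 8733 — total 11585
Group 2: 9000 * 0.952 = 8568
Group 3: 11500 * 0.93 = 10695
Group 4: 18700 * 0.93 = 17391
Group 5: 17200 * 0.943 + 16300 * 0.307 = 16220 + 5004 = 21224
Giving 11585 / 8568 / 10695 / 17391 / 21224.
Period 2.
Births: 8568 * 0.248 = 2125, 10695 * 0.467 = 4995 — total 7120
Group 2: 11585 * 0.952 = 11029
Group 3: 8568 * 0.93 = 7968
Group 4: 10695 * 0.93 = 9946
Group 5: 17391 * 0.943 + 21224 * 0.307 = 16400 + 6516 = 22916
Giving 7120 / 11029 / 7968 / 9946 / 22916.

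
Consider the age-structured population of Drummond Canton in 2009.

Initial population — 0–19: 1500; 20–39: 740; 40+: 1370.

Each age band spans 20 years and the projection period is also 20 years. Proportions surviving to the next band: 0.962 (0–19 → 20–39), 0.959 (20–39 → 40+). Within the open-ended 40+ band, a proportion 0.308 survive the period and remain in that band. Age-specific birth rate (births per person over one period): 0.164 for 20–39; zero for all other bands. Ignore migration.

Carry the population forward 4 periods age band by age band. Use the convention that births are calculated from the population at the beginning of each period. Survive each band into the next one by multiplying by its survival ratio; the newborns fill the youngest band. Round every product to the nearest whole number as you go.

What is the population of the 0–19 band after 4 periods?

Let group 1 be 0–19 through group 3 = 40+.
Period 1:
Births: 740 × 0.164 = 121
Group 2: 1500 × 0.962 = 1443
Group 3: 740 × 0.959 + 1370 × 0.308 = 710 + 422 = 1132
Population now: 0–19=121, 20–39=1443, 40+=1132
Period 2:
Births: 1443 × 0.164 = 237
Group 2: 121 × 0.962 = 116
Group 3: 1443 × 0.959 + 1132 × 0.308 = 1384 + 349 = 1733
Population now: 0–19=237, 20–39=116, 40+=1733
Period 3:
Births: 116 × 0.164 = 19
Group 2: 237 × 0.962 = 228
Group 3: 116 × 0.959 + 1733 × 0.308 = 111 + 534 = 645
Population now: 0–19=19, 20–39=228, 40+=645
Period 4:
Births: 228 × 0.164 = 37
Group 2: 19 × 0.962 = 18
Group 3: 228 × 0.959 + 645 × 0.308 = 219 + 199 = 418
Population now: 0–19=37, 20–39=18, 40+=418

37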